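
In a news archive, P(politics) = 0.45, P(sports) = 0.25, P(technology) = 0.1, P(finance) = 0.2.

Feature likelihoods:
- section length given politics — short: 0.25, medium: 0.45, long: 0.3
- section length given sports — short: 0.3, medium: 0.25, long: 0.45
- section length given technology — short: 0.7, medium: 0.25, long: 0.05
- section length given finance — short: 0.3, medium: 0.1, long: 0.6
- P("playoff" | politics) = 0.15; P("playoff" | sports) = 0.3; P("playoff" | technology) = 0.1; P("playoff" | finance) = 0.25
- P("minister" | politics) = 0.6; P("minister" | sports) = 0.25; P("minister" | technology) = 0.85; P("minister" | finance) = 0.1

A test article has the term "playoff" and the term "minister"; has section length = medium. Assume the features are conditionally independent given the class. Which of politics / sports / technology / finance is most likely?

politics: 0.45 × 0.45 × 0.15 × 0.6 = 0.018225
sports: 0.25 × 0.25 × 0.3 × 0.25 = 0.0046875
technology: 0.1 × 0.25 × 0.1 × 0.85 = 0.002125
finance: 0.2 × 0.1 × 0.25 × 0.1 = 0.0005
Highest score → politics.

politics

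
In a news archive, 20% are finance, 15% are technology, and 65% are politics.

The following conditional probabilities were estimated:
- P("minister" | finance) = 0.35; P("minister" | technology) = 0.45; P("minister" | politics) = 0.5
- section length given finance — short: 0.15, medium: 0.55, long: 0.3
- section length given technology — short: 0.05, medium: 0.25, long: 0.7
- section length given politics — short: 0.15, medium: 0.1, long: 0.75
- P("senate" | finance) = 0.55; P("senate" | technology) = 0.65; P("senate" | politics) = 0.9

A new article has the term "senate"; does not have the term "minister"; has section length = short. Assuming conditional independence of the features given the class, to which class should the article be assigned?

politics

finance: 0.2 × (1−0.35) × 0.15 × 0.55 = 0.010725
technology: 0.15 × (1−0.45) × 0.05 × 0.65 = 0.00268125
politics: 0.65 × (1−0.5) × 0.15 × 0.9 = 0.043875
Highest score → politics.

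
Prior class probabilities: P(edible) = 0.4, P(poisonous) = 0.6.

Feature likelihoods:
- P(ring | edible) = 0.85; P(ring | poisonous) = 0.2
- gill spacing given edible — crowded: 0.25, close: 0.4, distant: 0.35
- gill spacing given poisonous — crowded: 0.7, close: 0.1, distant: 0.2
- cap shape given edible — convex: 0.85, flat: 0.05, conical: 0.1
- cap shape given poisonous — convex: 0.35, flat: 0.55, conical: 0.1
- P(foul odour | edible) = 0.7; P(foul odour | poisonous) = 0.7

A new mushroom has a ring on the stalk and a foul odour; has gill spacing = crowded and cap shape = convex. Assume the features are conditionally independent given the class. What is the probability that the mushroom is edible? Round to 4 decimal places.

0.7108

edible: 0.4 × 0.85 × 0.25 × 0.85 × 0.7 = 0.050575
poisonous: 0.6 × 0.2 × 0.7 × 0.35 × 0.7 = 0.02058
P(edible | x) = 0.050575 / 0.071155 ≈ 0.7108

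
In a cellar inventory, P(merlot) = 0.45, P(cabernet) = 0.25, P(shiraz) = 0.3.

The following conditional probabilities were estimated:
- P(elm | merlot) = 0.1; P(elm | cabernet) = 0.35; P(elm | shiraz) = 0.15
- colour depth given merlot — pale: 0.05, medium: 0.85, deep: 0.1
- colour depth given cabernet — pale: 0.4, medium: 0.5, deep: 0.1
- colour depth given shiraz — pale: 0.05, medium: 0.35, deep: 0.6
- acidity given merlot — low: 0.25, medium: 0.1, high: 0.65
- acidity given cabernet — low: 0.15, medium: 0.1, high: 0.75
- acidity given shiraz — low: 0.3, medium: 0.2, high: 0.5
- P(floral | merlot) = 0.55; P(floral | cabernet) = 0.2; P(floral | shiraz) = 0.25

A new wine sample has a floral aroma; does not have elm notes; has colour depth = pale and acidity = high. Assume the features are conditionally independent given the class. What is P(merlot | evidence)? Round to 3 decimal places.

0.390

merlot: 0.45 × (1−0.1) × 0.05 × 0.65 × 0.55 = 0.007239375
cabernet: 0.25 × (1−0.35) × 0.4 × 0.75 × 0.2 = 0.00975
shiraz: 0.3 × (1−0.15) × 0.05 × 0.5 × 0.25 = 0.00159375
P(merlot | x) = 0.007239375 / 0.018583125 ≈ 0.390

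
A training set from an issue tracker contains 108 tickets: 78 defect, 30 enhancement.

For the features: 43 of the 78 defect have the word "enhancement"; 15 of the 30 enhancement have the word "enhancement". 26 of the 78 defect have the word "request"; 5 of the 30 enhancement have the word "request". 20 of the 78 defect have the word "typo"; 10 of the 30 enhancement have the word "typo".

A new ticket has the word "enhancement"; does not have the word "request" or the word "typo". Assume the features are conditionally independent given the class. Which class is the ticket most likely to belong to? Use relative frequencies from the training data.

defect: (78/108) × (43/78) × (52/78) × (58/78) ≈ 0.197373
enhancement: (30/108) × (15/30) × (25/30) × (20/30) ≈ 0.0771605
Highest score → defect.

defect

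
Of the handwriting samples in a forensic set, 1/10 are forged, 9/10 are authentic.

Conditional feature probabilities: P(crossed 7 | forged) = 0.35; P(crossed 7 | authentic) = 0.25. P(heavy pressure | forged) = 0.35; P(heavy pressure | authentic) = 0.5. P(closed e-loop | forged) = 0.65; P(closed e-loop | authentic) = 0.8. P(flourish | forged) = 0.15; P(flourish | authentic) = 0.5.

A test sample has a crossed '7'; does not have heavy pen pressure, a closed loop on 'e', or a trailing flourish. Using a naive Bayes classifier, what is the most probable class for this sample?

authentic

forged: 0.1 × 0.35 × (1−0.35) × (1−0.65) × (1−0.15) = 0.006768125
authentic: 0.9 × 0.25 × (1−0.5) × (1−0.8) × (1−0.5) = 0.01125
Highest score → authentic.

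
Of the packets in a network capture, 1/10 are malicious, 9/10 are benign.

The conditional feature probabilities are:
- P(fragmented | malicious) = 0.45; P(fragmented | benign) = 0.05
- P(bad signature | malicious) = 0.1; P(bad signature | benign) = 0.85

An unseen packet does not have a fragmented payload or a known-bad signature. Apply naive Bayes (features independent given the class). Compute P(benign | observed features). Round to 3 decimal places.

malicious: 0.1 × (1−0.45) × (1−0.1) = 0.0495
benign: 0.9 × (1−0.05) × (1−0.85) = 0.12825
P(benign | x) = 0.12825 / 0.17775 ≈ 0.722

0.722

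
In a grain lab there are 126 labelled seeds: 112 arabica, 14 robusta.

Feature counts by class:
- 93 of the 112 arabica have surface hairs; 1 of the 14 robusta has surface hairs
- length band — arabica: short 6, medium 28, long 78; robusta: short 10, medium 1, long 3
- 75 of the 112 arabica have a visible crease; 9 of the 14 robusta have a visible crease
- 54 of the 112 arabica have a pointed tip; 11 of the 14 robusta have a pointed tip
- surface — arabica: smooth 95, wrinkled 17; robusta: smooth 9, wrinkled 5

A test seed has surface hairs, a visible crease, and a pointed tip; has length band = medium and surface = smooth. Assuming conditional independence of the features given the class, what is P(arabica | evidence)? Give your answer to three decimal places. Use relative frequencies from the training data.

arabica: (112/126) × (93/112) × (28/112) × (75/112) × (54/112) × (95/112) ≈ 0.0505332
robusta: (14/126) × (1/14) × (1/14) × (9/14) × (11/14) × (9/14) ≈ 0.000184075
P(arabica | x) = 0.0505332 / 0.050717275 ≈ 0.996

0.996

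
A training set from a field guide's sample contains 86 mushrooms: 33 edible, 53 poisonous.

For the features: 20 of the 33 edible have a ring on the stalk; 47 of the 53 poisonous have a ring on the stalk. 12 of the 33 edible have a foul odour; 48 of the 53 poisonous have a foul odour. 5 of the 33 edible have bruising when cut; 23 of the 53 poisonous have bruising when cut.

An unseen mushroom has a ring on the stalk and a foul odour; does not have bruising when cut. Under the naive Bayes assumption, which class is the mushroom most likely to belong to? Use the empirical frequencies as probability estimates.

poisonous

edible: (33/86) × (20/33) × (12/33) × (28/33) ≈ 0.0717535
poisonous: (53/86) × (47/53) × (48/53) × (30/53) ≈ 0.280163
Highest score → poisonous.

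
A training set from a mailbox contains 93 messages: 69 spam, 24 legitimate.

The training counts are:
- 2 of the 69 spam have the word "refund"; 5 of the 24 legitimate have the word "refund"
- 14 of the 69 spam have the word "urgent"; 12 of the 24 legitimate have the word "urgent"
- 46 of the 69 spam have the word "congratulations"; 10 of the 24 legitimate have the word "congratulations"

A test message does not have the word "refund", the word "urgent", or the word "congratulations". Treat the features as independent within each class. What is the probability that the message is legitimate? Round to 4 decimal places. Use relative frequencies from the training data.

spam: (69/93) × (67/69) × (55/69) × (23/69) ≈ 0.191419
legitimate: (24/93) × (19/24) × (12/24) × (14/24) ≈ 0.0595878
P(legitimate | x) = 0.0595878 / 0.2510068 ≈ 0.2374

0.2374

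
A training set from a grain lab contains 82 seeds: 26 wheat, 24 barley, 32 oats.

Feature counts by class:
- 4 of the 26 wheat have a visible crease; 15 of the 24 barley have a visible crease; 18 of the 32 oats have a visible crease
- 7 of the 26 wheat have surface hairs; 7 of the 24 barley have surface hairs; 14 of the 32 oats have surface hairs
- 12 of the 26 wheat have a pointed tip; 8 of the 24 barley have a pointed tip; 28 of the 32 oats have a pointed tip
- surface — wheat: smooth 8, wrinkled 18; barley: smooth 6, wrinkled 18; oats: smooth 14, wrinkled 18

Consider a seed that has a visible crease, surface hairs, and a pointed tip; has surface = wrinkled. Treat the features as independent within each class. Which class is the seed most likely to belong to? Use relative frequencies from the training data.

wheat: (26/82) × (4/26) × (7/26) × (12/26) × (18/26) ≈ 0.00419641
barley: (24/82) × (15/24) × (7/24) × (8/24) × (18/24) ≈ 0.0133384
oats: (32/82) × (18/32) × (14/32) × (28/32) × (18/32) ≈ 0.047268
Highest score → oats.

oats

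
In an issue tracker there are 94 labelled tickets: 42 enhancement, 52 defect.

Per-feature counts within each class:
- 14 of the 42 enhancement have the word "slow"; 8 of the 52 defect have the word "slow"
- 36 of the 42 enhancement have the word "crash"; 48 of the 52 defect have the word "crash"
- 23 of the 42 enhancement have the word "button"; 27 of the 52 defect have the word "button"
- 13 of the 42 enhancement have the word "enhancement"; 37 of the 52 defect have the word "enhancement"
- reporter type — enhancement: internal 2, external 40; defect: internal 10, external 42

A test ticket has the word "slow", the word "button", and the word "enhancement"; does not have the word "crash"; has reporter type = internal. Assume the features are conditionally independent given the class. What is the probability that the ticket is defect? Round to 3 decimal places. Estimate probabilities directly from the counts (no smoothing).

enhancement: (42/94) × (14/42) × (6/42) × (23/42) × (13/42) × (2/42) ≈ 0.000171734
defect: (52/94) × (8/52) × (4/52) × (27/52) × (37/52) × (10/52) ≈ 0.00046513
P(defect | x) = 0.00046513 / 0.000636864 ≈ 0.730

0.730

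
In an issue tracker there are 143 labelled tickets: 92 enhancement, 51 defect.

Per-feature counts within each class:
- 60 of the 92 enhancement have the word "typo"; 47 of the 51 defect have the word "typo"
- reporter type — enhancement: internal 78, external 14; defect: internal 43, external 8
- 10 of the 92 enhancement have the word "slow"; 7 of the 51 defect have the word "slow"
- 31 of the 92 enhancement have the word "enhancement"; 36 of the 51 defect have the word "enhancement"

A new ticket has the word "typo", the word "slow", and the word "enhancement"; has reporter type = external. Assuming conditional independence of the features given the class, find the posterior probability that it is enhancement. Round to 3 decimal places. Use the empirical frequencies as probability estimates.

0.319

enhancement: (92/143) × (60/92) × (14/92) × (10/92) × (31/92) ≈ 0.00233852
defect: (51/143) × (47/51) × (8/51) × (7/51) × (36/51) ≈ 0.00499507
P(enhancement | x) = 0.00233852 / 0.00733359 ≈ 0.319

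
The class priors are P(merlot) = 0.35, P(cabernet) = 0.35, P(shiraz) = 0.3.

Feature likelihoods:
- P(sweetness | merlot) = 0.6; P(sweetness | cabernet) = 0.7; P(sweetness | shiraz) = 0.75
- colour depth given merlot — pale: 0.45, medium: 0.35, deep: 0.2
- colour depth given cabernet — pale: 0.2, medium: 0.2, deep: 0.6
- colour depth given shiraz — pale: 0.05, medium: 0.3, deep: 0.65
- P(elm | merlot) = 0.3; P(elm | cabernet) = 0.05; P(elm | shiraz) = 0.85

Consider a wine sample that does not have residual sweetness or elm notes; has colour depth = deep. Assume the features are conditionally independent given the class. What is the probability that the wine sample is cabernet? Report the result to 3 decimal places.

merlot: 0.35 × (1−0.6) × 0.2 × (1−0.3) = 0.0196
cabernet: 0.35 × (1−0.7) × 0.6 × (1−0.05) = 0.05985
shiraz: 0.3 × (1−0.75) × 0.65 × (1−0.85) = 0.0073125
P(cabernet | x) = 0.05985 / 0.0867625 ≈ 0.690

0.690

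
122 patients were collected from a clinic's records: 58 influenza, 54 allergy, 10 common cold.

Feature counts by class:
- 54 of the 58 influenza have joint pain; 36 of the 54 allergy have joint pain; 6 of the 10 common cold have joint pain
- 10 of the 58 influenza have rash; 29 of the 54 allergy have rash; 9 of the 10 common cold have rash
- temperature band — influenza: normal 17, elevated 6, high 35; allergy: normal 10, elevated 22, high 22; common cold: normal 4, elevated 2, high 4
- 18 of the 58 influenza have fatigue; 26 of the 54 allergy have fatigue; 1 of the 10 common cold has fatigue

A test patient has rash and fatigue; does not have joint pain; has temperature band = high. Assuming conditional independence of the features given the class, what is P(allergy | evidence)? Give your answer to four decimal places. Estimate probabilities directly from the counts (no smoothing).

influenza: (58/122) × (4/58) × (10/58) × (35/58) × (18/58) ≈ 0.00105866
allergy: (54/122) × (18/54) × (29/54) × (22/54) × (26/54) ≈ 0.0155427
common cold: (10/122) × (4/10) × (9/10) × (4/10) × (1/10) ≈ 0.00118033
P(allergy | x) = 0.0155427 / 0.01778169 ≈ 0.8741

0.8741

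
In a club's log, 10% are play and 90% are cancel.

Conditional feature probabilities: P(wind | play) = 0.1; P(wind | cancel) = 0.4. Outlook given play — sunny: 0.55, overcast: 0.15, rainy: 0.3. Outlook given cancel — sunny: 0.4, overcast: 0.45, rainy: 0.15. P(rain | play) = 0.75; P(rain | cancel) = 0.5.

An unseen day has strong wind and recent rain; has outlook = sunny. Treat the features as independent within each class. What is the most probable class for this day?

play: 0.1 × 0.1 × 0.55 × 0.75 = 0.004125
cancel: 0.9 × 0.4 × 0.4 × 0.5 = 0.072
Highest score → cancel.

cancel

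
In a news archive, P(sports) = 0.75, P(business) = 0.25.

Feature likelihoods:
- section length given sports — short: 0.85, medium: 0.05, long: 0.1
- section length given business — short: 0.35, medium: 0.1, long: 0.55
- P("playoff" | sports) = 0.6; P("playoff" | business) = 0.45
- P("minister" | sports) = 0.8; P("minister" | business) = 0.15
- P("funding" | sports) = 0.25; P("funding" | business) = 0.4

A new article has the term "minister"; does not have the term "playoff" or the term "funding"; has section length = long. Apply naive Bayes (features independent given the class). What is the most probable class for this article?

sports: 0.75 × 0.1 × (1−0.6) × 0.8 × (1−0.25) = 0.018
business: 0.25 × 0.55 × (1−0.45) × 0.15 × (1−0.4) = 0.00680625
Highest score → sports.

sports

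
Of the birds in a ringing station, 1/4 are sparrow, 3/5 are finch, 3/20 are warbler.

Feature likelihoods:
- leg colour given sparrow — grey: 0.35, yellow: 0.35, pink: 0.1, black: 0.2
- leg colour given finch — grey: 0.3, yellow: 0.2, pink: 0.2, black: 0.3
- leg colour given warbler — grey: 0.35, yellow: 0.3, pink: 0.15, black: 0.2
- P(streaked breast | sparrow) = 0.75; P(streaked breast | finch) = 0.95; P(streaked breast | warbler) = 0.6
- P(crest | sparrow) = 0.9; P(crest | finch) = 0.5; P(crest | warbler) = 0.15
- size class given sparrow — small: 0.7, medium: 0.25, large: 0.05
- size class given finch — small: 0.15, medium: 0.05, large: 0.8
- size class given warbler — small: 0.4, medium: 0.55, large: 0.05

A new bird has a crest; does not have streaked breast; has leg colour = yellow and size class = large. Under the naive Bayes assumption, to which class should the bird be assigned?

finch

sparrow: 0.25 × 0.35 × (1−0.75) × 0.9 × 0.05 = 0.000984375
finch: 0.6 × 0.2 × (1−0.95) × 0.5 × 0.8 = 0.0024
warbler: 0.15 × 0.3 × (1−0.6) × 0.15 × 0.05 = 0.000135
Highest score → finch.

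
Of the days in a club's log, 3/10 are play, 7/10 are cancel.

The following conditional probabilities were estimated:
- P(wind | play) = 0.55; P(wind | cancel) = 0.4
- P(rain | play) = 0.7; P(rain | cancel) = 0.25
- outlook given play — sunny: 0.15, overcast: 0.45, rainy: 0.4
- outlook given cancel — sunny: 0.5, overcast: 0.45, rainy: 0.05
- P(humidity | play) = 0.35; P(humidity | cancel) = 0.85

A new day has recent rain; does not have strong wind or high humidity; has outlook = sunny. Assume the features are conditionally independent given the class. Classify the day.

play

play: 0.3 × (1−0.55) × 0.7 × 0.15 × (1−0.35) = 0.00921375
cancel: 0.7 × (1−0.4) × 0.25 × 0.5 × (1−0.85) = 0.007875
Highest score → play.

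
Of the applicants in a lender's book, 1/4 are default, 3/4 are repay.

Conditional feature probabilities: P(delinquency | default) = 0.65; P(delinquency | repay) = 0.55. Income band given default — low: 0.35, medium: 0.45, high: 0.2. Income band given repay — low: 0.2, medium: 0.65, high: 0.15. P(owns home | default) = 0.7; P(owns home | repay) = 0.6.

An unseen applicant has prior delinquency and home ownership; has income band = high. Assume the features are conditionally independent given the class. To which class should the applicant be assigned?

default: 0.25 × 0.65 × 0.2 × 0.7 = 0.02275
repay: 0.75 × 0.55 × 0.15 × 0.6 = 0.037125
Highest score → repay.

repay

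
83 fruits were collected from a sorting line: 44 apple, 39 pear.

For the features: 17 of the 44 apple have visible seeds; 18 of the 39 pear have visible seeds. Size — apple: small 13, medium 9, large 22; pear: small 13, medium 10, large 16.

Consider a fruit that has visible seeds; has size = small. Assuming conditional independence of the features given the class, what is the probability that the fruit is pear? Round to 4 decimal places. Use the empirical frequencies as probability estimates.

0.5443

apple: (44/83) × (17/44) × (13/44) ≈ 0.0605148
pear: (39/83) × (18/39) × (13/39) ≈ 0.0722892
P(pear | x) = 0.0722892 / 0.132804 ≈ 0.5443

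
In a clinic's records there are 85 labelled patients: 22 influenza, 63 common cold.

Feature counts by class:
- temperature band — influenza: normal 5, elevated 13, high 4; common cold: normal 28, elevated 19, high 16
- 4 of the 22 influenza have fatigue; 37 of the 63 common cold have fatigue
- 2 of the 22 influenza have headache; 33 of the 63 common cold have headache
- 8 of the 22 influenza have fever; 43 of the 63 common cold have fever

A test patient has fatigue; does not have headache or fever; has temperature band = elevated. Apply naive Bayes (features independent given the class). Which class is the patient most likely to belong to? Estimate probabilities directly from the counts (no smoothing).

common cold

influenza: (22/85) × (13/22) × (4/22) × (20/22) × (14/22) ≈ 0.016087
common cold: (63/85) × (19/63) × (37/63) × (30/63) × (20/63) ≈ 0.0198457
Highest score → common cold.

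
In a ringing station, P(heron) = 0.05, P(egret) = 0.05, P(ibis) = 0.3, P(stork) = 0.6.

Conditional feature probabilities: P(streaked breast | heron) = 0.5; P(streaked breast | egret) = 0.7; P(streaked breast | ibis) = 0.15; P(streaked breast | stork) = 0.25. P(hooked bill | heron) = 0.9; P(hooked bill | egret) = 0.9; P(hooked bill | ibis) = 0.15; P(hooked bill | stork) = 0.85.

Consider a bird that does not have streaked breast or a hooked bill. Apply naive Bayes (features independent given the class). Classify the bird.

ibis

heron: 0.05 × (1−0.5) × (1−0.9) = 0.0025
egret: 0.05 × (1−0.7) × (1−0.9) = 0.0015
ibis: 0.3 × (1−0.15) × (1−0.15) = 0.21675
stork: 0.6 × (1−0.25) × (1−0.85) = 0.0675
Highest score → ibis.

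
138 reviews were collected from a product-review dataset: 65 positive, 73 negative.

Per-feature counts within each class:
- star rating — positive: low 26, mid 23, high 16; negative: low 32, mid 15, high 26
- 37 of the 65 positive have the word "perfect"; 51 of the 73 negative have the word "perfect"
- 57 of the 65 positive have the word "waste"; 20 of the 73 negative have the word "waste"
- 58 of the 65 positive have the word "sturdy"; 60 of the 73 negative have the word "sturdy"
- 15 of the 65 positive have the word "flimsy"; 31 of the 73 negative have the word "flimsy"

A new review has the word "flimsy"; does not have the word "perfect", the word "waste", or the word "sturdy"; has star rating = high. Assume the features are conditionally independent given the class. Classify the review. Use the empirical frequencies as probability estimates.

negative

positive: (65/138) × (16/65) × (28/65) × (8/65) × (7/65) × (15/65) ≈ 0.000152765
negative: (73/138) × (26/73) × (22/73) × (53/73) × (13/73) × (31/73) ≈ 0.0031175
Highest score → negative.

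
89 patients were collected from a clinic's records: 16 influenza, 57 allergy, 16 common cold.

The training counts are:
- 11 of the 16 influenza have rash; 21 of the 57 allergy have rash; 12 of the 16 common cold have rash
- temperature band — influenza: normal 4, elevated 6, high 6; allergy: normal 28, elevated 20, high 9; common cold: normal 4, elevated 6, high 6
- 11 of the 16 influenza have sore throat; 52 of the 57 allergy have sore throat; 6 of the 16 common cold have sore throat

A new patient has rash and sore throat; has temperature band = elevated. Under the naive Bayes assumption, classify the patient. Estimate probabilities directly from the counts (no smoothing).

influenza: (16/89) × (11/16) × (6/16) × (11/16) ≈ 0.0318645
allergy: (57/89) × (21/57) × (20/57) × (52/57) ≈ 0.0755289
common cold: (16/89) × (12/16) × (6/16) × (6/16) ≈ 0.0189607
Highest score → allergy.

allergy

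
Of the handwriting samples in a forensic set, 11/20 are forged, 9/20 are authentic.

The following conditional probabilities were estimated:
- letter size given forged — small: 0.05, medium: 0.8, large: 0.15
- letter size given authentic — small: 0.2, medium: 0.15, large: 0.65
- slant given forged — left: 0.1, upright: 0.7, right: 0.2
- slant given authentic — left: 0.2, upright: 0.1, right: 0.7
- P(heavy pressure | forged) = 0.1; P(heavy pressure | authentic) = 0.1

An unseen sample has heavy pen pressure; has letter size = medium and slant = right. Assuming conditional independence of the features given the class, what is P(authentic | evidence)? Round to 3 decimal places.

forged: 0.55 × 0.8 × 0.2 × 0.1 = 0.0088
authentic: 0.45 × 0.15 × 0.7 × 0.1 = 0.004725
P(authentic | x) = 0.004725 / 0.013525 ≈ 0.349

0.349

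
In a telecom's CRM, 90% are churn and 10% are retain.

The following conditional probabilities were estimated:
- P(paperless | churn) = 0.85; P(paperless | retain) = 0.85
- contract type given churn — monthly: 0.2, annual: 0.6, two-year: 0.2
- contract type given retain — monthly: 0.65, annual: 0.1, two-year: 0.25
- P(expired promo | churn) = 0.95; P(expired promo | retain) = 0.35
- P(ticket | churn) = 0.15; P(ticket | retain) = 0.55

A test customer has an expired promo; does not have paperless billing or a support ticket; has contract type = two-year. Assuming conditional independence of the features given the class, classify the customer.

churn

churn: 0.9 × (1−0.85) × 0.2 × 0.95 × (1−0.15) = 0.0218025
retain: 0.1 × (1−0.85) × 0.25 × 0.35 × (1−0.55) = 0.000590625
Highest score → churn.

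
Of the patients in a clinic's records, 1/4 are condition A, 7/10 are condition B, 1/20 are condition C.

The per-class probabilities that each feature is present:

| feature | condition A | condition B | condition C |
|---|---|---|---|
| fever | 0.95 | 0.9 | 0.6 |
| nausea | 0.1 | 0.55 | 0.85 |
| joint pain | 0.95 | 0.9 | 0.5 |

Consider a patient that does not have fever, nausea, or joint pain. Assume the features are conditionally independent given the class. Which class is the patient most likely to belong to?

condition B

condition A: 0.25 × (1−0.95) × (1−0.1) × (1−0.95) = 0.0005625
condition B: 0.7 × (1−0.9) × (1−0.55) × (1−0.9) = 0.00315
condition C: 0.05 × (1−0.6) × (1−0.85) × (1−0.5) = 0.0015
Highest score → condition B.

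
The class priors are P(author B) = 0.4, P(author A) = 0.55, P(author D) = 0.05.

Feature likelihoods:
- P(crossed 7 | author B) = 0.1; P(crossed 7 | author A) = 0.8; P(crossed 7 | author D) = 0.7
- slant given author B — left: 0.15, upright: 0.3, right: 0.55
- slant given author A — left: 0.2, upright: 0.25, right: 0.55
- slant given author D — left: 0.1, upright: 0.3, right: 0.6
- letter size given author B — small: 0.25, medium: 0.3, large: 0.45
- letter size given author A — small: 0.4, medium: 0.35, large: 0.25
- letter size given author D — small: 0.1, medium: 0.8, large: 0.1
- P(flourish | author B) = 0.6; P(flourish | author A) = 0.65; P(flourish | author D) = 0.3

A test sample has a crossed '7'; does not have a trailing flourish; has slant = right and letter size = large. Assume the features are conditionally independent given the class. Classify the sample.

author A

author B: 0.4 × 0.1 × 0.55 × 0.45 × (1−0.6) = 0.00396
author A: 0.55 × 0.8 × 0.55 × 0.25 × (1−0.65) = 0.021175
author D: 0.05 × 0.7 × 0.6 × 0.1 × (1−0.3) = 0.00147
Highest score → author A.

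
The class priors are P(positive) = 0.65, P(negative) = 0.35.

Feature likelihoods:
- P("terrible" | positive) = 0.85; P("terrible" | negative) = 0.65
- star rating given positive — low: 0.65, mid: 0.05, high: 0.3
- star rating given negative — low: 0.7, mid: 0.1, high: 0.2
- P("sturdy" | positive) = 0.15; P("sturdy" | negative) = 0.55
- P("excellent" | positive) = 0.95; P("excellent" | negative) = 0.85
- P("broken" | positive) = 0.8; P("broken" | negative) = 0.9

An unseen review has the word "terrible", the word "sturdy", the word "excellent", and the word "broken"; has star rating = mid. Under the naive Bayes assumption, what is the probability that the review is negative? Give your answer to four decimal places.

positive: 0.65 × 0.85 × 0.05 × 0.15 × 0.95 × 0.8 = 0.00314925
negative: 0.35 × 0.65 × 0.1 × 0.55 × 0.85 × 0.9 = 0.0095720625
P(negative | x) = 0.0095720625 / 0.0127213125 ≈ 0.7524

0.7524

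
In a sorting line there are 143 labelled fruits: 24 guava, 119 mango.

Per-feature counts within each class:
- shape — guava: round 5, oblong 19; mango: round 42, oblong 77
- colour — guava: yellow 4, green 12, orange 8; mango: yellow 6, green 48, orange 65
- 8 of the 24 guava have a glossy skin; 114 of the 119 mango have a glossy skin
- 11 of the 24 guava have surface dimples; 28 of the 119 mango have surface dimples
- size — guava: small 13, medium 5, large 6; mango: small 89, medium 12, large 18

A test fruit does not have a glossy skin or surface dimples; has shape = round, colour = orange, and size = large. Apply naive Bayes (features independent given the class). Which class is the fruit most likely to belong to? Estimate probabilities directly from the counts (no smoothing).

guava

guava: (24/143) × (5/24) × (8/24) × (16/24) × (13/24) × (6/24) ≈ 0.00105219
mango: (119/143) × (42/119) × (65/119) × (5/119) × (91/119) × (18/119) ≈ 0.000779691
Highest score → guava.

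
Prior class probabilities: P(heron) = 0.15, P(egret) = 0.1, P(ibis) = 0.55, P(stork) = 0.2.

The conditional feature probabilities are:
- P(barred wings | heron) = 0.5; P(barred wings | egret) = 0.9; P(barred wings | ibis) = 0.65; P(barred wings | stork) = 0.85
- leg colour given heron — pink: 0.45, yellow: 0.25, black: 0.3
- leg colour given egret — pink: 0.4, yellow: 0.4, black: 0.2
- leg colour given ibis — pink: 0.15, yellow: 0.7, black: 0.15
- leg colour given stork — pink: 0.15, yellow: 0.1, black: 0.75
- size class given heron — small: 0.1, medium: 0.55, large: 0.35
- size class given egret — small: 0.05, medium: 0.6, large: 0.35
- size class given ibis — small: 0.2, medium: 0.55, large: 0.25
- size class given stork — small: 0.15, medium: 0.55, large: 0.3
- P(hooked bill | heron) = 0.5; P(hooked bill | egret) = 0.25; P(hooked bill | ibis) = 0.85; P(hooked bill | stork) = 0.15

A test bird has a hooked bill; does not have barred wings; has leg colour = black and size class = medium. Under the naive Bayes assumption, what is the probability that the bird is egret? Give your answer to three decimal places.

heron: 0.15 × (1−0.5) × 0.3 × 0.55 × 0.5 = 0.0061875
egret: 0.1 × (1−0.9) × 0.2 × 0.6 × 0.25 = 0.0003
ibis: 0.55 × (1−0.65) × 0.15 × 0.55 × 0.85 = 0.0134990625
stork: 0.2 × (1−0.85) × 0.75 × 0.55 × 0.15 = 0.00185625
P(egret | x) = 0.0003 / 0.0218428125 ≈ 0.014

0.014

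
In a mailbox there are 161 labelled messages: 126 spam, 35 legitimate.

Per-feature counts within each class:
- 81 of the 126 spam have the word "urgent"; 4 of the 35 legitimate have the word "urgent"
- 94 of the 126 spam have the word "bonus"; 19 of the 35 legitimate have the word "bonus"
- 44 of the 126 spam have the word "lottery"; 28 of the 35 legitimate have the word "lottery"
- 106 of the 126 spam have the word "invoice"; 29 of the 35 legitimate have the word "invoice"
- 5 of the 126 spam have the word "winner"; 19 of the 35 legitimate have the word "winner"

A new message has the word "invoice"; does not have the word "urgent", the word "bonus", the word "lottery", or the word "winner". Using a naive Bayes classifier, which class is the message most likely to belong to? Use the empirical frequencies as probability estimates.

spam

spam: (126/161) × (45/126) × (32/126) × (82/126) × (106/126) × (121/126) ≈ 0.0373215
legitimate: (35/161) × (31/35) × (16/35) × (7/35) × (29/35) × (16/35) ≈ 0.00666806
Highest score → spam.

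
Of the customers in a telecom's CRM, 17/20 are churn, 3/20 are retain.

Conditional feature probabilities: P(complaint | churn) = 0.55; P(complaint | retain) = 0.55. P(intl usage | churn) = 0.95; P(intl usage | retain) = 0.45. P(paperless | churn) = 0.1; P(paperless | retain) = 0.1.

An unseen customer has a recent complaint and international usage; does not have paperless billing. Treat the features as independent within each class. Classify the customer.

churn: 0.85 × 0.55 × 0.95 × (1−0.1) = 0.3997125
retain: 0.15 × 0.55 × 0.45 × (1−0.1) = 0.0334125
Highest score → churn.

churn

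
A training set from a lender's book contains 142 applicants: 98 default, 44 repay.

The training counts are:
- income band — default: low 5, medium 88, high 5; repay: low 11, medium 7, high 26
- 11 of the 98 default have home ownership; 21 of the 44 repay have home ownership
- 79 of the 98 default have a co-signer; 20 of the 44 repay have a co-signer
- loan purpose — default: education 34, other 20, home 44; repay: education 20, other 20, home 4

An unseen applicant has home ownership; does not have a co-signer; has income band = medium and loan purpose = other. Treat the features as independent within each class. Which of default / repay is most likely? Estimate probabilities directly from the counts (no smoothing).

repay

default: (98/142) × (88/98) × (11/98) × (19/98) × (20/98) ≈ 0.00275228
repay: (44/142) × (7/44) × (21/44) × (24/44) × (20/44) ≈ 0.00583327
Highest score → repay.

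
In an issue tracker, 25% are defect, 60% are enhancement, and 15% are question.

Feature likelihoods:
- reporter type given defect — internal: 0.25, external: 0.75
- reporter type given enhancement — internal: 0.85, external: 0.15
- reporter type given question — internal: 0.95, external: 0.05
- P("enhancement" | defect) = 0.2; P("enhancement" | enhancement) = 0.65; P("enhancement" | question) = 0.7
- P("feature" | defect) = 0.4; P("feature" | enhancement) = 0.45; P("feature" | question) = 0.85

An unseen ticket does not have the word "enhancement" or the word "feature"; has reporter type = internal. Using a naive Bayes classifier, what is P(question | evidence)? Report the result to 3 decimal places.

defect: 0.25 × 0.25 × (1−0.2) × (1−0.4) = 0.03
enhancement: 0.6 × 0.85 × (1−0.65) × (1−0.45) = 0.098175
question: 0.15 × 0.95 × (1−0.7) × (1−0.85) = 0.0064125
P(question | x) = 0.0064125 / 0.1345875 ≈ 0.048

0.048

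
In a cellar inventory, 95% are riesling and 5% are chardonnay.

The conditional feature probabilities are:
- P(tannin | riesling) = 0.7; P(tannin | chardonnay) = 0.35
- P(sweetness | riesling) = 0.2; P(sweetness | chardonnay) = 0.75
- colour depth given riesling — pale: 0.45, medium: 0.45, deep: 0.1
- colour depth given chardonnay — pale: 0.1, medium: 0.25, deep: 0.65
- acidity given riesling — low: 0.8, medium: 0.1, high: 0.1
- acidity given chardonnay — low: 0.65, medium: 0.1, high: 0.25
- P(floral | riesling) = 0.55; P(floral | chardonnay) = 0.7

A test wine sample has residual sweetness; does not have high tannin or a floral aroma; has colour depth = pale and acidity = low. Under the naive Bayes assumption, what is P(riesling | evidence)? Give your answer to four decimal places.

riesling: 0.95 × (1−0.7) × 0.2 × 0.45 × 0.8 × (1−0.55) = 0.009234
chardonnay: 0.05 × (1−0.35) × 0.75 × 0.1 × 0.65 × (1−0.7) = 0.0004753125
P(riesling | x) = 0.009234 / 0.0097093125 ≈ 0.9510

0.9510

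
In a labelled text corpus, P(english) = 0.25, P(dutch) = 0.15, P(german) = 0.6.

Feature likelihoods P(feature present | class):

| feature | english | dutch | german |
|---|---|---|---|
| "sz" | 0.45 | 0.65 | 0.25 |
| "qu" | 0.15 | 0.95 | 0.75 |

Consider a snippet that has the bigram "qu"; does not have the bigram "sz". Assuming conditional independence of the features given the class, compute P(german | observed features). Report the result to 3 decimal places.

english: 0.25 × (1−0.45) × 0.15 = 0.020625
dutch: 0.15 × (1−0.65) × 0.95 = 0.049875
german: 0.6 × (1−0.25) × 0.75 = 0.3375
P(german | x) = 0.3375 / 0.408 ≈ 0.827

0.827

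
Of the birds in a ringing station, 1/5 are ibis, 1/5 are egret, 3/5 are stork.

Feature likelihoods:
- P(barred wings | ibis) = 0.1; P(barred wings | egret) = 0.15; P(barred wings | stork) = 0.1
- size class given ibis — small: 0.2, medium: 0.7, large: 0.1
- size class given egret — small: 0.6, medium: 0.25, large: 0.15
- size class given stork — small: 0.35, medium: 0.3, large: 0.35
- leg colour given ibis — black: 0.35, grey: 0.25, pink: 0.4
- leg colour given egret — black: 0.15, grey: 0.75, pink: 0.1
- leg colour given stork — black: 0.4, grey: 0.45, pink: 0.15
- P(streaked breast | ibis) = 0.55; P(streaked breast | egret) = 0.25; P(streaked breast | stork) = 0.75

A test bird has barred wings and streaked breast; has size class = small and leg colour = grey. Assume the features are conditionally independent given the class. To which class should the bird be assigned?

ibis: 0.2 × 0.1 × 0.2 × 0.25 × 0.55 = 0.00055
egret: 0.2 × 0.15 × 0.6 × 0.75 × 0.25 = 0.003375
stork: 0.6 × 0.1 × 0.35 × 0.45 × 0.75 = 0.0070875
Highest score → stork.

stork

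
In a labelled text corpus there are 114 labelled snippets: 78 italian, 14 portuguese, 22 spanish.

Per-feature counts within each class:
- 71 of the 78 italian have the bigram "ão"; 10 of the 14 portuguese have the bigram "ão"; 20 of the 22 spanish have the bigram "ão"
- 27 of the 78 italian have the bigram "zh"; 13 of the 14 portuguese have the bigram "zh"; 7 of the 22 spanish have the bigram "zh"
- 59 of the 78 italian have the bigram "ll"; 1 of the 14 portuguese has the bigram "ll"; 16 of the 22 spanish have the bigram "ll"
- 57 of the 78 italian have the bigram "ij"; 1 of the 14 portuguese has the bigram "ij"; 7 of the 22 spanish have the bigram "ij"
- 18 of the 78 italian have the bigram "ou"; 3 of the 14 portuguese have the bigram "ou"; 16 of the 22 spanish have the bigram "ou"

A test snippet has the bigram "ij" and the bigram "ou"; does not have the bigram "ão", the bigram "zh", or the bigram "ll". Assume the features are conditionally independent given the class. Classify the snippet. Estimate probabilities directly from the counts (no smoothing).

italian: (78/114) × (7/78) × (51/78) × (19/78) × (57/78) × (18/78) ≈ 0.00164925
portuguese: (14/114) × (4/14) × (1/14) × (13/14) × (1/14) × (3/14) ≈ 0.0000356211
spanish: (22/114) × (2/22) × (15/22) × (6/22) × (7/22) × (16/22) ≈ 0.00075491
Highest score → italian.

italian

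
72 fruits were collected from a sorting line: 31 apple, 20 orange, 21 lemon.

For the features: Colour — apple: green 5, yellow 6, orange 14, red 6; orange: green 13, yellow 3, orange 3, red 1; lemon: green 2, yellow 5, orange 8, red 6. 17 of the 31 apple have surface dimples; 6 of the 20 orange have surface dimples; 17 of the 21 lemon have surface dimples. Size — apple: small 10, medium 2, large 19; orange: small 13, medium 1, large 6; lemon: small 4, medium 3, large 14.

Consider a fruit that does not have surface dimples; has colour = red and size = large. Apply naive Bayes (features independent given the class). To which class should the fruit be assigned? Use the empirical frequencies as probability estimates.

apple: (31/72) × (6/31) × (14/31) × (19/31) ≈ 0.0230663
orange: (20/72) × (1/20) × (14/20) × (6/20) ≈ 0.00291667
lemon: (21/72) × (6/21) × (4/21) × (14/21) ≈ 0.010582
Highest score → apple.

apple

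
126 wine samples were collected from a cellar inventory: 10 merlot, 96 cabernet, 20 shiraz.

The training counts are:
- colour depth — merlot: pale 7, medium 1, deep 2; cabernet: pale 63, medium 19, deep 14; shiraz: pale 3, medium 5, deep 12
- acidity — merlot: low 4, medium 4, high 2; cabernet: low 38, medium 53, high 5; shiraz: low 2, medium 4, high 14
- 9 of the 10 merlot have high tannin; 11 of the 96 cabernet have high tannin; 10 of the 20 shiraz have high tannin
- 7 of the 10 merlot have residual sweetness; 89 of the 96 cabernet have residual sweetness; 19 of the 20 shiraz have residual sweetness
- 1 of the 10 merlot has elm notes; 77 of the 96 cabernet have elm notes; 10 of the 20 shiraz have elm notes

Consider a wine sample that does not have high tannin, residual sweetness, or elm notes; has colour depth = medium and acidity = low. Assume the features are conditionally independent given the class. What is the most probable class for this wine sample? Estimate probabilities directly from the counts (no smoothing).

cabernet

merlot: (10/126) × (1/10) × (4/10) × (1/10) × (3/10) × (9/10) ≈ 0.0000857143
cabernet: (96/126) × (19/96) × (38/96) × (85/96) × (7/96) × (19/96) ≈ 0.000762697
shiraz: (20/126) × (5/20) × (2/20) × (10/20) × (1/20) × (10/20) ≈ 0.0000496032
Highest score → cabernet.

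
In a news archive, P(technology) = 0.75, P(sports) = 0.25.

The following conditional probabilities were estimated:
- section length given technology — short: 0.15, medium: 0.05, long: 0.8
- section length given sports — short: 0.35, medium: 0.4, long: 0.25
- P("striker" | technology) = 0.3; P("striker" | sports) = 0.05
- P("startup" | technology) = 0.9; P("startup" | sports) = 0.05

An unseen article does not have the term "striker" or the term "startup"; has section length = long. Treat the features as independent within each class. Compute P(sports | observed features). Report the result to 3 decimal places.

technology: 0.75 × 0.8 × (1−0.3) × (1−0.9) = 0.042
sports: 0.25 × 0.25 × (1−0.05) × (1−0.05) = 0.05640625
P(sports | x) = 0.05640625 / 0.09840625 ≈ 0.573

0.573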